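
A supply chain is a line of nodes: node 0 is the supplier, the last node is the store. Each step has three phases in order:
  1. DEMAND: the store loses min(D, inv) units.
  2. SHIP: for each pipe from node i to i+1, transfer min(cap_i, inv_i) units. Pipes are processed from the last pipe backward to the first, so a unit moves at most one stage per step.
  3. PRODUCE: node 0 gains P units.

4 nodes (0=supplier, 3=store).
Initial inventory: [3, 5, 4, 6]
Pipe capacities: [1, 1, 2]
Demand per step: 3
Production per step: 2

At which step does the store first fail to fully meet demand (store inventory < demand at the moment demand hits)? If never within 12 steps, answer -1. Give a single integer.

Step 1: demand=3,sold=3 ship[2->3]=2 ship[1->2]=1 ship[0->1]=1 prod=2 -> [4 5 3 5]
Step 2: demand=3,sold=3 ship[2->3]=2 ship[1->2]=1 ship[0->1]=1 prod=2 -> [5 5 2 4]
Step 3: demand=3,sold=3 ship[2->3]=2 ship[1->2]=1 ship[0->1]=1 prod=2 -> [6 5 1 3]
Step 4: demand=3,sold=3 ship[2->3]=1 ship[1->2]=1 ship[0->1]=1 prod=2 -> [7 5 1 1]
Step 5: demand=3,sold=1 ship[2->3]=1 ship[1->2]=1 ship[0->1]=1 prod=2 -> [8 5 1 1]
Step 6: demand=3,sold=1 ship[2->3]=1 ship[1->2]=1 ship[0->1]=1 prod=2 -> [9 5 1 1]
Step 7: demand=3,sold=1 ship[2->3]=1 ship[1->2]=1 ship[0->1]=1 prod=2 -> [10 5 1 1]
Step 8: demand=3,sold=1 ship[2->3]=1 ship[1->2]=1 ship[0->1]=1 prod=2 -> [11 5 1 1]
Step 9: demand=3,sold=1 ship[2->3]=1 ship[1->2]=1 ship[0->1]=1 prod=2 -> [12 5 1 1]
Step 10: demand=3,sold=1 ship[2->3]=1 ship[1->2]=1 ship[0->1]=1 prod=2 -> [13 5 1 1]
Step 11: demand=3,sold=1 ship[2->3]=1 ship[1->2]=1 ship[0->1]=1 prod=2 -> [14 5 1 1]
Step 12: demand=3,sold=1 ship[2->3]=1 ship[1->2]=1 ship[0->1]=1 prod=2 -> [15 5 1 1]
First stockout at step 5

5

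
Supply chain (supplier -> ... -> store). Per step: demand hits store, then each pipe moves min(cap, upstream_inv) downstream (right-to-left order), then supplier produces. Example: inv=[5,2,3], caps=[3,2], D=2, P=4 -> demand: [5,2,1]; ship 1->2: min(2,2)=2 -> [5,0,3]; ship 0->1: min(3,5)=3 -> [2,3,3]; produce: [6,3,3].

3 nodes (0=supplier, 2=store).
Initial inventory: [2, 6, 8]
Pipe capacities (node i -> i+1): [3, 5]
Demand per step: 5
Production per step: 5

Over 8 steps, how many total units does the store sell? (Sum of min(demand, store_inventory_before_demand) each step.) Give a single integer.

Step 1: sold=5 (running total=5) -> [5 3 8]
Step 2: sold=5 (running total=10) -> [7 3 6]
Step 3: sold=5 (running total=15) -> [9 3 4]
Step 4: sold=4 (running total=19) -> [11 3 3]
Step 5: sold=3 (running total=22) -> [13 3 3]
Step 6: sold=3 (running total=25) -> [15 3 3]
Step 7: sold=3 (running total=28) -> [17 3 3]
Step 8: sold=3 (running total=31) -> [19 3 3]

Answer: 31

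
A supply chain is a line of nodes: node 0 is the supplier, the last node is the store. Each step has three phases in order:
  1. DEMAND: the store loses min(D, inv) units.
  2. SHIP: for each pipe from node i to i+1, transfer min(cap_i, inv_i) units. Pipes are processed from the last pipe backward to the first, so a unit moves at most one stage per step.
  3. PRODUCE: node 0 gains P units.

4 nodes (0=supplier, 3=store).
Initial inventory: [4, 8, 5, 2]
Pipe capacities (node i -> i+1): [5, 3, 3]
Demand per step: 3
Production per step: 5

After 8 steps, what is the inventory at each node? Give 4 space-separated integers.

Step 1: demand=3,sold=2 ship[2->3]=3 ship[1->2]=3 ship[0->1]=4 prod=5 -> inv=[5 9 5 3]
Step 2: demand=3,sold=3 ship[2->3]=3 ship[1->2]=3 ship[0->1]=5 prod=5 -> inv=[5 11 5 3]
Step 3: demand=3,sold=3 ship[2->3]=3 ship[1->2]=3 ship[0->1]=5 prod=5 -> inv=[5 13 5 3]
Step 4: demand=3,sold=3 ship[2->3]=3 ship[1->2]=3 ship[0->1]=5 prod=5 -> inv=[5 15 5 3]
Step 5: demand=3,sold=3 ship[2->3]=3 ship[1->2]=3 ship[0->1]=5 prod=5 -> inv=[5 17 5 3]
Step 6: demand=3,sold=3 ship[2->3]=3 ship[1->2]=3 ship[0->1]=5 prod=5 -> inv=[5 19 5 3]
Step 7: demand=3,sold=3 ship[2->3]=3 ship[1->2]=3 ship[0->1]=5 prod=5 -> inv=[5 21 5 3]
Step 8: demand=3,sold=3 ship[2->3]=3 ship[1->2]=3 ship[0->1]=5 prod=5 -> inv=[5 23 5 3]

5 23 5 3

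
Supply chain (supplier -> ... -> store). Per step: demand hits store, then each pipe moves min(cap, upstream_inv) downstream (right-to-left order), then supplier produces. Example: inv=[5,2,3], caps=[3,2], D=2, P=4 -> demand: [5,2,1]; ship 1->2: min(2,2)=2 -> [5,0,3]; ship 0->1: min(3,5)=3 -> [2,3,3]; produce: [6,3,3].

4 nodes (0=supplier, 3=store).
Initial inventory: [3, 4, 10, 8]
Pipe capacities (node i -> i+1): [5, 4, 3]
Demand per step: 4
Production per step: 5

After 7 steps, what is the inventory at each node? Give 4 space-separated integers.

Step 1: demand=4,sold=4 ship[2->3]=3 ship[1->2]=4 ship[0->1]=3 prod=5 -> inv=[5 3 11 7]
Step 2: demand=4,sold=4 ship[2->3]=3 ship[1->2]=3 ship[0->1]=5 prod=5 -> inv=[5 5 11 6]
Step 3: demand=4,sold=4 ship[2->3]=3 ship[1->2]=4 ship[0->1]=5 prod=5 -> inv=[5 6 12 5]
Step 4: demand=4,sold=4 ship[2->3]=3 ship[1->2]=4 ship[0->1]=5 prod=5 -> inv=[5 7 13 4]
Step 5: demand=4,sold=4 ship[2->3]=3 ship[1->2]=4 ship[0->1]=5 prod=5 -> inv=[5 8 14 3]
Step 6: demand=4,sold=3 ship[2->3]=3 ship[1->2]=4 ship[0->1]=5 prod=5 -> inv=[5 9 15 3]
Step 7: demand=4,sold=3 ship[2->3]=3 ship[1->2]=4 ship[0->1]=5 prod=5 -> inv=[5 10 16 3]

5 10 16 3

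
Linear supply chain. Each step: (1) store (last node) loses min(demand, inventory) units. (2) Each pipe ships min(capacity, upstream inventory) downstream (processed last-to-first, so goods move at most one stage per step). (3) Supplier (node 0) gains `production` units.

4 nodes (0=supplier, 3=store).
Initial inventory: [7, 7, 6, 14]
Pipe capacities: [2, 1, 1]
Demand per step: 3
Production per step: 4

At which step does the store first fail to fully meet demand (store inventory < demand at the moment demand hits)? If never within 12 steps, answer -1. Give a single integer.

Step 1: demand=3,sold=3 ship[2->3]=1 ship[1->2]=1 ship[0->1]=2 prod=4 -> [9 8 6 12]
Step 2: demand=3,sold=3 ship[2->3]=1 ship[1->2]=1 ship[0->1]=2 prod=4 -> [11 9 6 10]
Step 3: demand=3,sold=3 ship[2->3]=1 ship[1->2]=1 ship[0->1]=2 prod=4 -> [13 10 6 8]
Step 4: demand=3,sold=3 ship[2->3]=1 ship[1->2]=1 ship[0->1]=2 prod=4 -> [15 11 6 6]
Step 5: demand=3,sold=3 ship[2->3]=1 ship[1->2]=1 ship[0->1]=2 prod=4 -> [17 12 6 4]
Step 6: demand=3,sold=3 ship[2->3]=1 ship[1->2]=1 ship[0->1]=2 prod=4 -> [19 13 6 2]
Step 7: demand=3,sold=2 ship[2->3]=1 ship[1->2]=1 ship[0->1]=2 prod=4 -> [21 14 6 1]
Step 8: demand=3,sold=1 ship[2->3]=1 ship[1->2]=1 ship[0->1]=2 prod=4 -> [23 15 6 1]
Step 9: demand=3,sold=1 ship[2->3]=1 ship[1->2]=1 ship[0->1]=2 prod=4 -> [25 16 6 1]
Step 10: demand=3,sold=1 ship[2->3]=1 ship[1->2]=1 ship[0->1]=2 prod=4 -> [27 17 6 1]
Step 11: demand=3,sold=1 ship[2->3]=1 ship[1->2]=1 ship[0->1]=2 prod=4 -> [29 18 6 1]
Step 12: demand=3,sold=1 ship[2->3]=1 ship[1->2]=1 ship[0->1]=2 prod=4 -> [31 19 6 1]
First stockout at step 7

7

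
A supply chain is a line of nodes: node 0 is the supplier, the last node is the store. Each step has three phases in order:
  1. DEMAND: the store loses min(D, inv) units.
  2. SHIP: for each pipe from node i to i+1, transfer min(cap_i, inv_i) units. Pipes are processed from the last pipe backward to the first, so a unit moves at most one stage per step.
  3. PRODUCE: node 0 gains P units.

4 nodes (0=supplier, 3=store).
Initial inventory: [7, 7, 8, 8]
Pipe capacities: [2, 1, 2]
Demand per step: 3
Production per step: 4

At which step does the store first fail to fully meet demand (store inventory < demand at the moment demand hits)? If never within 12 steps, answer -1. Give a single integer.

Step 1: demand=3,sold=3 ship[2->3]=2 ship[1->2]=1 ship[0->1]=2 prod=4 -> [9 8 7 7]
Step 2: demand=3,sold=3 ship[2->3]=2 ship[1->2]=1 ship[0->1]=2 prod=4 -> [11 9 6 6]
Step 3: demand=3,sold=3 ship[2->3]=2 ship[1->2]=1 ship[0->1]=2 prod=4 -> [13 10 5 5]
Step 4: demand=3,sold=3 ship[2->3]=2 ship[1->2]=1 ship[0->1]=2 prod=4 -> [15 11 4 4]
Step 5: demand=3,sold=3 ship[2->3]=2 ship[1->2]=1 ship[0->1]=2 prod=4 -> [17 12 3 3]
Step 6: demand=3,sold=3 ship[2->3]=2 ship[1->2]=1 ship[0->1]=2 prod=4 -> [19 13 2 2]
Step 7: demand=3,sold=2 ship[2->3]=2 ship[1->2]=1 ship[0->1]=2 prod=4 -> [21 14 1 2]
Step 8: demand=3,sold=2 ship[2->3]=1 ship[1->2]=1 ship[0->1]=2 prod=4 -> [23 15 1 1]
Step 9: demand=3,sold=1 ship[2->3]=1 ship[1->2]=1 ship[0->1]=2 prod=4 -> [25 16 1 1]
Step 10: demand=3,sold=1 ship[2->3]=1 ship[1->2]=1 ship[0->1]=2 prod=4 -> [27 17 1 1]
Step 11: demand=3,sold=1 ship[2->3]=1 ship[1->2]=1 ship[0->1]=2 prod=4 -> [29 18 1 1]
Step 12: demand=3,sold=1 ship[2->3]=1 ship[1->2]=1 ship[0->1]=2 prod=4 -> [31 19 1 1]
First stockout at step 7

7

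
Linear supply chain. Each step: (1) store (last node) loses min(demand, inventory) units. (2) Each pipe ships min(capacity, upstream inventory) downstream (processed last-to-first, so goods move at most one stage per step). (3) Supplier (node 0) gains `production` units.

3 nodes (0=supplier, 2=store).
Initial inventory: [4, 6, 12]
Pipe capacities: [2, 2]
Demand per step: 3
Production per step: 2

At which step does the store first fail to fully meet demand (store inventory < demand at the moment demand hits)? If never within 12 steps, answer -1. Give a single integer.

Step 1: demand=3,sold=3 ship[1->2]=2 ship[0->1]=2 prod=2 -> [4 6 11]
Step 2: demand=3,sold=3 ship[1->2]=2 ship[0->1]=2 prod=2 -> [4 6 10]
Step 3: demand=3,sold=3 ship[1->2]=2 ship[0->1]=2 prod=2 -> [4 6 9]
Step 4: demand=3,sold=3 ship[1->2]=2 ship[0->1]=2 prod=2 -> [4 6 8]
Step 5: demand=3,sold=3 ship[1->2]=2 ship[0->1]=2 prod=2 -> [4 6 7]
Step 6: demand=3,sold=3 ship[1->2]=2 ship[0->1]=2 prod=2 -> [4 6 6]
Step 7: demand=3,sold=3 ship[1->2]=2 ship[0->1]=2 prod=2 -> [4 6 5]
Step 8: demand=3,sold=3 ship[1->2]=2 ship[0->1]=2 prod=2 -> [4 6 4]
Step 9: demand=3,sold=3 ship[1->2]=2 ship[0->1]=2 prod=2 -> [4 6 3]
Step 10: demand=3,sold=3 ship[1->2]=2 ship[0->1]=2 prod=2 -> [4 6 2]
Step 11: demand=3,sold=2 ship[1->2]=2 ship[0->1]=2 prod=2 -> [4 6 2]
Step 12: demand=3,sold=2 ship[1->2]=2 ship[0->1]=2 prod=2 -> [4 6 2]
First stockout at step 11

11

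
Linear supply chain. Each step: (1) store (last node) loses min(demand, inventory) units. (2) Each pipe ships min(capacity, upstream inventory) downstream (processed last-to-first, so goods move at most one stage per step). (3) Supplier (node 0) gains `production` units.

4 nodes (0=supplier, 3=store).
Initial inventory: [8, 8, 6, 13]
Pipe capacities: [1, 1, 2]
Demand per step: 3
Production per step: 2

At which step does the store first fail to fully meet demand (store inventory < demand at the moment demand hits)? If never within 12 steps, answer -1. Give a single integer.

Step 1: demand=3,sold=3 ship[2->3]=2 ship[1->2]=1 ship[0->1]=1 prod=2 -> [9 8 5 12]
Step 2: demand=3,sold=3 ship[2->3]=2 ship[1->2]=1 ship[0->1]=1 prod=2 -> [10 8 4 11]
Step 3: demand=3,sold=3 ship[2->3]=2 ship[1->2]=1 ship[0->1]=1 prod=2 -> [11 8 3 10]
Step 4: demand=3,sold=3 ship[2->3]=2 ship[1->2]=1 ship[0->1]=1 prod=2 -> [12 8 2 9]
Step 5: demand=3,sold=3 ship[2->3]=2 ship[1->2]=1 ship[0->1]=1 prod=2 -> [13 8 1 8]
Step 6: demand=3,sold=3 ship[2->3]=1 ship[1->2]=1 ship[0->1]=1 prod=2 -> [14 8 1 6]
Step 7: demand=3,sold=3 ship[2->3]=1 ship[1->2]=1 ship[0->1]=1 prod=2 -> [15 8 1 4]
Step 8: demand=3,sold=3 ship[2->3]=1 ship[1->2]=1 ship[0->1]=1 prod=2 -> [16 8 1 2]
Step 9: demand=3,sold=2 ship[2->3]=1 ship[1->2]=1 ship[0->1]=1 prod=2 -> [17 8 1 1]
Step 10: demand=3,sold=1 ship[2->3]=1 ship[1->2]=1 ship[0->1]=1 prod=2 -> [18 8 1 1]
Step 11: demand=3,sold=1 ship[2->3]=1 ship[1->2]=1 ship[0->1]=1 prod=2 -> [19 8 1 1]
Step 12: demand=3,sold=1 ship[2->3]=1 ship[1->2]=1 ship[0->1]=1 prod=2 -> [20 8 1 1]
First stockout at step 9

9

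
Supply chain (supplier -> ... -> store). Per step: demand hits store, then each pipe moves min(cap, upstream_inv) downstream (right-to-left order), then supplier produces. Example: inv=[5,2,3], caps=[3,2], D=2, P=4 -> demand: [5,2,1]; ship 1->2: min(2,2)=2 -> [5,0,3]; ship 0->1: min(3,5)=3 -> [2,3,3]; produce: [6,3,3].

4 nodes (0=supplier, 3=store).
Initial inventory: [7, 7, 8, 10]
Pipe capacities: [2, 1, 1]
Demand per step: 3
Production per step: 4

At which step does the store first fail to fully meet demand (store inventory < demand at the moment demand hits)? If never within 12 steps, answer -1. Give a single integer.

Step 1: demand=3,sold=3 ship[2->3]=1 ship[1->2]=1 ship[0->1]=2 prod=4 -> [9 8 8 8]
Step 2: demand=3,sold=3 ship[2->3]=1 ship[1->2]=1 ship[0->1]=2 prod=4 -> [11 9 8 6]
Step 3: demand=3,sold=3 ship[2->3]=1 ship[1->2]=1 ship[0->1]=2 prod=4 -> [13 10 8 4]
Step 4: demand=3,sold=3 ship[2->3]=1 ship[1->2]=1 ship[0->1]=2 prod=4 -> [15 11 8 2]
Step 5: demand=3,sold=2 ship[2->3]=1 ship[1->2]=1 ship[0->1]=2 prod=4 -> [17 12 8 1]
Step 6: demand=3,sold=1 ship[2->3]=1 ship[1->2]=1 ship[0->1]=2 prod=4 -> [19 13 8 1]
Step 7: demand=3,sold=1 ship[2->3]=1 ship[1->2]=1 ship[0->1]=2 prod=4 -> [21 14 8 1]
Step 8: demand=3,sold=1 ship[2->3]=1 ship[1->2]=1 ship[0->1]=2 prod=4 -> [23 15 8 1]
Step 9: demand=3,sold=1 ship[2->3]=1 ship[1->2]=1 ship[0->1]=2 prod=4 -> [25 16 8 1]
Step 10: demand=3,sold=1 ship[2->3]=1 ship[1->2]=1 ship[0->1]=2 prod=4 -> [27 17 8 1]
Step 11: demand=3,sold=1 ship[2->3]=1 ship[1->2]=1 ship[0->1]=2 prod=4 -> [29 18 8 1]
Step 12: demand=3,sold=1 ship[2->3]=1 ship[1->2]=1 ship[0->1]=2 prod=4 -> [31 19 8 1]
First stockout at step 5

5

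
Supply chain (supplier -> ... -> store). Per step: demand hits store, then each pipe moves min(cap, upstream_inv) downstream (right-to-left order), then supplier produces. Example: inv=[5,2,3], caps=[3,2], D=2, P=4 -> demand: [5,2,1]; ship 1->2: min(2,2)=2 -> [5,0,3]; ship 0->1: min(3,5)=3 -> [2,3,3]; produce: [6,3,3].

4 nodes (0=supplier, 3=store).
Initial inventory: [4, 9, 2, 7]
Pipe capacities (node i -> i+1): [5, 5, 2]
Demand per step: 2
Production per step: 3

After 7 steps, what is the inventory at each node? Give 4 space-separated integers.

Step 1: demand=2,sold=2 ship[2->3]=2 ship[1->2]=5 ship[0->1]=4 prod=3 -> inv=[3 8 5 7]
Step 2: demand=2,sold=2 ship[2->3]=2 ship[1->2]=5 ship[0->1]=3 prod=3 -> inv=[3 6 8 7]
Step 3: demand=2,sold=2 ship[2->3]=2 ship[1->2]=5 ship[0->1]=3 prod=3 -> inv=[3 4 11 7]
Step 4: demand=2,sold=2 ship[2->3]=2 ship[1->2]=4 ship[0->1]=3 prod=3 -> inv=[3 3 13 7]
Step 5: demand=2,sold=2 ship[2->3]=2 ship[1->2]=3 ship[0->1]=3 prod=3 -> inv=[3 3 14 7]
Step 6: demand=2,sold=2 ship[2->3]=2 ship[1->2]=3 ship[0->1]=3 prod=3 -> inv=[3 3 15 7]
Step 7: demand=2,sold=2 ship[2->3]=2 ship[1->2]=3 ship[0->1]=3 prod=3 -> inv=[3 3 16 7]

3 3 16 7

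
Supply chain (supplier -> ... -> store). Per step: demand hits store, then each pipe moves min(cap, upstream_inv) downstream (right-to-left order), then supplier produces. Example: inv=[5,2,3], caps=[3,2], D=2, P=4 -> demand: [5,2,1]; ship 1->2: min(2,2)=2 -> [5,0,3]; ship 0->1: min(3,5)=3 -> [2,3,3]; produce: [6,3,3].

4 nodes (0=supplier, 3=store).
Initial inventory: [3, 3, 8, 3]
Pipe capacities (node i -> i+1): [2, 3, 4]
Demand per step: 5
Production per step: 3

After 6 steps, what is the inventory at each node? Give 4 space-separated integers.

Step 1: demand=5,sold=3 ship[2->3]=4 ship[1->2]=3 ship[0->1]=2 prod=3 -> inv=[4 2 7 4]
Step 2: demand=5,sold=4 ship[2->3]=4 ship[1->2]=2 ship[0->1]=2 prod=3 -> inv=[5 2 5 4]
Step 3: demand=5,sold=4 ship[2->3]=4 ship[1->2]=2 ship[0->1]=2 prod=3 -> inv=[6 2 3 4]
Step 4: demand=5,sold=4 ship[2->3]=3 ship[1->2]=2 ship[0->1]=2 prod=3 -> inv=[7 2 2 3]
Step 5: demand=5,sold=3 ship[2->3]=2 ship[1->2]=2 ship[0->1]=2 prod=3 -> inv=[8 2 2 2]
Step 6: demand=5,sold=2 ship[2->3]=2 ship[1->2]=2 ship[0->1]=2 prod=3 -> inv=[9 2 2 2]

9 2 2 2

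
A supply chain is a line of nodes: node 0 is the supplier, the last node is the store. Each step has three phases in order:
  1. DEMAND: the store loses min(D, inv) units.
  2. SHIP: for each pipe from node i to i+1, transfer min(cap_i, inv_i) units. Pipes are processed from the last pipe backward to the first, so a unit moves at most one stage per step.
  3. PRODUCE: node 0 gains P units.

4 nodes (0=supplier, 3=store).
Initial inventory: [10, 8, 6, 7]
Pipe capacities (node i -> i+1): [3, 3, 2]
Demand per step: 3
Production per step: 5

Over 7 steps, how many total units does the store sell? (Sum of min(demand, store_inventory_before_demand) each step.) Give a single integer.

Answer: 19

Derivation:
Step 1: sold=3 (running total=3) -> [12 8 7 6]
Step 2: sold=3 (running total=6) -> [14 8 8 5]
Step 3: sold=3 (running total=9) -> [16 8 9 4]
Step 4: sold=3 (running total=12) -> [18 8 10 3]
Step 5: sold=3 (running total=15) -> [20 8 11 2]
Step 6: sold=2 (running total=17) -> [22 8 12 2]
Step 7: sold=2 (running total=19) -> [24 8 13 2]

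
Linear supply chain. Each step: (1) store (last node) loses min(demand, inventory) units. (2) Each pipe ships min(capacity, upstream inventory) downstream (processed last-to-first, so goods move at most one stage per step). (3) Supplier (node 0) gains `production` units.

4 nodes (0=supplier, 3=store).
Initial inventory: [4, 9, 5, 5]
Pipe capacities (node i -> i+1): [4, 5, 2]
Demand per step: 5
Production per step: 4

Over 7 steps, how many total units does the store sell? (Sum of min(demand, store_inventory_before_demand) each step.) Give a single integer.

Answer: 17

Derivation:
Step 1: sold=5 (running total=5) -> [4 8 8 2]
Step 2: sold=2 (running total=7) -> [4 7 11 2]
Step 3: sold=2 (running total=9) -> [4 6 14 2]
Step 4: sold=2 (running total=11) -> [4 5 17 2]
Step 5: sold=2 (running total=13) -> [4 4 20 2]
Step 6: sold=2 (running total=15) -> [4 4 22 2]
Step 7: sold=2 (running total=17) -> [4 4 24 2]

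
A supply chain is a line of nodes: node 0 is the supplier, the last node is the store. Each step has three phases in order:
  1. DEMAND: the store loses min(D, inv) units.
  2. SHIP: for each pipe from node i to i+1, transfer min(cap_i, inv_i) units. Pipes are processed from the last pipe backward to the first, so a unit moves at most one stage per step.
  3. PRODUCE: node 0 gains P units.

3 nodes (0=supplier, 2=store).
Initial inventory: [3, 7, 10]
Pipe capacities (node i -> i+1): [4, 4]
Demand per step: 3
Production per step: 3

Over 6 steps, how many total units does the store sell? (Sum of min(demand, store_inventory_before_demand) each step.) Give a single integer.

Step 1: sold=3 (running total=3) -> [3 6 11]
Step 2: sold=3 (running total=6) -> [3 5 12]
Step 3: sold=3 (running total=9) -> [3 4 13]
Step 4: sold=3 (running total=12) -> [3 3 14]
Step 5: sold=3 (running total=15) -> [3 3 14]
Step 6: sold=3 (running total=18) -> [3 3 14]

Answer: 18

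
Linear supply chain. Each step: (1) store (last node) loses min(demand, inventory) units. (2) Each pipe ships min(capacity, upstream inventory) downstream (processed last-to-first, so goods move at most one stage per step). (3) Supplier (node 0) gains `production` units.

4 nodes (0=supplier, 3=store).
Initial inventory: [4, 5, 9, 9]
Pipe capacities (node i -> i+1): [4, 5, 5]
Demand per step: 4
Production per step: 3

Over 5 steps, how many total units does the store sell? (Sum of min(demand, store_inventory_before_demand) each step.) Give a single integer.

Answer: 20

Derivation:
Step 1: sold=4 (running total=4) -> [3 4 9 10]
Step 2: sold=4 (running total=8) -> [3 3 8 11]
Step 3: sold=4 (running total=12) -> [3 3 6 12]
Step 4: sold=4 (running total=16) -> [3 3 4 13]
Step 5: sold=4 (running total=20) -> [3 3 3 13]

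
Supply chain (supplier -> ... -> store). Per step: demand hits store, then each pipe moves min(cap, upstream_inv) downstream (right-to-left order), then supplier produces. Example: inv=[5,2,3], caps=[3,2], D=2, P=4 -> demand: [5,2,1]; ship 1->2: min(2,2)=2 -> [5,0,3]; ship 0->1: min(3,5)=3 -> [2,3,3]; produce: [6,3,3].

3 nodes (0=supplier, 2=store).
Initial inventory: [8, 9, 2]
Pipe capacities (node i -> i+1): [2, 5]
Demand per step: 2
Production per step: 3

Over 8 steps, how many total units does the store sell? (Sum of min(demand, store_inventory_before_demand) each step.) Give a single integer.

Answer: 16

Derivation:
Step 1: sold=2 (running total=2) -> [9 6 5]
Step 2: sold=2 (running total=4) -> [10 3 8]
Step 3: sold=2 (running total=6) -> [11 2 9]
Step 4: sold=2 (running total=8) -> [12 2 9]
Step 5: sold=2 (running total=10) -> [13 2 9]
Step 6: sold=2 (running total=12) -> [14 2 9]
Step 7: sold=2 (running total=14) -> [15 2 9]
Step 8: sold=2 (running total=16) -> [16 2 9]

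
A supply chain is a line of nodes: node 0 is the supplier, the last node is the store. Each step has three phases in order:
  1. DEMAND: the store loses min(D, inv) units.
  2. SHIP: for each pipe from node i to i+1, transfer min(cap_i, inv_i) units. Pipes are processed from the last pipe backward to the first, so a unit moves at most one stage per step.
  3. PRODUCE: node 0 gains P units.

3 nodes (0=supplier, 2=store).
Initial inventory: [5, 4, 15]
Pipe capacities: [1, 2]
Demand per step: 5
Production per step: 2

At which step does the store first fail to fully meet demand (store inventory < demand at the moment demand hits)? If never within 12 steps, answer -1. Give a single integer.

Step 1: demand=5,sold=5 ship[1->2]=2 ship[0->1]=1 prod=2 -> [6 3 12]
Step 2: demand=5,sold=5 ship[1->2]=2 ship[0->1]=1 prod=2 -> [7 2 9]
Step 3: demand=5,sold=5 ship[1->2]=2 ship[0->1]=1 prod=2 -> [8 1 6]
Step 4: demand=5,sold=5 ship[1->2]=1 ship[0->1]=1 prod=2 -> [9 1 2]
Step 5: demand=5,sold=2 ship[1->2]=1 ship[0->1]=1 prod=2 -> [10 1 1]
Step 6: demand=5,sold=1 ship[1->2]=1 ship[0->1]=1 prod=2 -> [11 1 1]
Step 7: demand=5,sold=1 ship[1->2]=1 ship[0->1]=1 prod=2 -> [12 1 1]
Step 8: demand=5,sold=1 ship[1->2]=1 ship[0->1]=1 prod=2 -> [13 1 1]
Step 9: demand=5,sold=1 ship[1->2]=1 ship[0->1]=1 prod=2 -> [14 1 1]
Step 10: demand=5,sold=1 ship[1->2]=1 ship[0->1]=1 prod=2 -> [15 1 1]
Step 11: demand=5,sold=1 ship[1->2]=1 ship[0->1]=1 prod=2 -> [16 1 1]
Step 12: demand=5,sold=1 ship[1->2]=1 ship[0->1]=1 prod=2 -> [17 1 1]
First stockout at step 5

5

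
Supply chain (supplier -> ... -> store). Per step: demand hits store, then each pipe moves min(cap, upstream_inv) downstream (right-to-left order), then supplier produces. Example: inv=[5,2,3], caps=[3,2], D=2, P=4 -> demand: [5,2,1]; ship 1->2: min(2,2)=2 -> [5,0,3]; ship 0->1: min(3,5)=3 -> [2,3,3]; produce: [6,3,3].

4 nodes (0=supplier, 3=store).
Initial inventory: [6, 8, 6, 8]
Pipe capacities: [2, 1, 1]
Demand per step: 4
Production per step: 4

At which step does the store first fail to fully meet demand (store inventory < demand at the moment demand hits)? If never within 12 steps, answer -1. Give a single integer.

Step 1: demand=4,sold=4 ship[2->3]=1 ship[1->2]=1 ship[0->1]=2 prod=4 -> [8 9 6 5]
Step 2: demand=4,sold=4 ship[2->3]=1 ship[1->2]=1 ship[0->1]=2 prod=4 -> [10 10 6 2]
Step 3: demand=4,sold=2 ship[2->3]=1 ship[1->2]=1 ship[0->1]=2 prod=4 -> [12 11 6 1]
Step 4: demand=4,sold=1 ship[2->3]=1 ship[1->2]=1 ship[0->1]=2 prod=4 -> [14 12 6 1]
Step 5: demand=4,sold=1 ship[2->3]=1 ship[1->2]=1 ship[0->1]=2 prod=4 -> [16 13 6 1]
Step 6: demand=4,sold=1 ship[2->3]=1 ship[1->2]=1 ship[0->1]=2 prod=4 -> [18 14 6 1]
Step 7: demand=4,sold=1 ship[2->3]=1 ship[1->2]=1 ship[0->1]=2 prod=4 -> [20 15 6 1]
Step 8: demand=4,sold=1 ship[2->3]=1 ship[1->2]=1 ship[0->1]=2 prod=4 -> [22 16 6 1]
Step 9: demand=4,sold=1 ship[2->3]=1 ship[1->2]=1 ship[0->1]=2 prod=4 -> [24 17 6 1]
Step 10: demand=4,sold=1 ship[2->3]=1 ship[1->2]=1 ship[0->1]=2 prod=4 -> [26 18 6 1]
Step 11: demand=4,sold=1 ship[2->3]=1 ship[1->2]=1 ship[0->1]=2 prod=4 -> [28 19 6 1]
Step 12: demand=4,sold=1 ship[2->3]=1 ship[1->2]=1 ship[0->1]=2 prod=4 -> [30 20 6 1]
First stockout at step 3

3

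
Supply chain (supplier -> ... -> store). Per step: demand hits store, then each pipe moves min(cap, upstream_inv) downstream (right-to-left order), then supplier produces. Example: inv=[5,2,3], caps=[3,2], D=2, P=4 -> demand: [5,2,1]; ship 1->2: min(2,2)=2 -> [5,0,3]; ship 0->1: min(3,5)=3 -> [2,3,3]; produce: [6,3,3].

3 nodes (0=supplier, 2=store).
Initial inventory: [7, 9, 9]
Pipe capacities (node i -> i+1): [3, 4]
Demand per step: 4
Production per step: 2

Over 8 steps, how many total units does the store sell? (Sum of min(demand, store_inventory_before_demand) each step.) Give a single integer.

Step 1: sold=4 (running total=4) -> [6 8 9]
Step 2: sold=4 (running total=8) -> [5 7 9]
Step 3: sold=4 (running total=12) -> [4 6 9]
Step 4: sold=4 (running total=16) -> [3 5 9]
Step 5: sold=4 (running total=20) -> [2 4 9]
Step 6: sold=4 (running total=24) -> [2 2 9]
Step 7: sold=4 (running total=28) -> [2 2 7]
Step 8: sold=4 (running total=32) -> [2 2 5]

Answer: 32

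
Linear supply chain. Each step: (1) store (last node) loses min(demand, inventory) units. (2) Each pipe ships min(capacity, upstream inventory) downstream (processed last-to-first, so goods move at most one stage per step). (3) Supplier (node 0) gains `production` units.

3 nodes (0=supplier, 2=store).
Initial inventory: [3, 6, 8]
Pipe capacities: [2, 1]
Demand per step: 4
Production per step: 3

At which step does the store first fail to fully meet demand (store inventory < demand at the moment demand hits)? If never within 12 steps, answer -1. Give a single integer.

Step 1: demand=4,sold=4 ship[1->2]=1 ship[0->1]=2 prod=3 -> [4 7 5]
Step 2: demand=4,sold=4 ship[1->2]=1 ship[0->1]=2 prod=3 -> [5 8 2]
Step 3: demand=4,sold=2 ship[1->2]=1 ship[0->1]=2 prod=3 -> [6 9 1]
Step 4: demand=4,sold=1 ship[1->2]=1 ship[0->1]=2 prod=3 -> [7 10 1]
Step 5: demand=4,sold=1 ship[1->2]=1 ship[0->1]=2 prod=3 -> [8 11 1]
Step 6: demand=4,sold=1 ship[1->2]=1 ship[0->1]=2 prod=3 -> [9 12 1]
Step 7: demand=4,sold=1 ship[1->2]=1 ship[0->1]=2 prod=3 -> [10 13 1]
Step 8: demand=4,sold=1 ship[1->2]=1 ship[0->1]=2 prod=3 -> [11 14 1]
Step 9: demand=4,sold=1 ship[1->2]=1 ship[0->1]=2 prod=3 -> [12 15 1]
Step 10: demand=4,sold=1 ship[1->2]=1 ship[0->1]=2 prod=3 -> [13 16 1]
Step 11: demand=4,sold=1 ship[1->2]=1 ship[0->1]=2 prod=3 -> [14 17 1]
Step 12: demand=4,sold=1 ship[1->2]=1 ship[0->1]=2 prod=3 -> [15 18 1]
First stockout at step 3

3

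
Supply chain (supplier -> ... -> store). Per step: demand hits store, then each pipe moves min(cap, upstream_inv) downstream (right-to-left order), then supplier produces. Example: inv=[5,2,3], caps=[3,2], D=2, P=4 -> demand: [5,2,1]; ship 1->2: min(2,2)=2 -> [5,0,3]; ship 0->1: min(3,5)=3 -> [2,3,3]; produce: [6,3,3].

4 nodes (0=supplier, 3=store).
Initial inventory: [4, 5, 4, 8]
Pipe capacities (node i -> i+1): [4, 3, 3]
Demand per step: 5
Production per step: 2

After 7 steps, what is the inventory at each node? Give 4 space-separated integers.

Step 1: demand=5,sold=5 ship[2->3]=3 ship[1->2]=3 ship[0->1]=4 prod=2 -> inv=[2 6 4 6]
Step 2: demand=5,sold=5 ship[2->3]=3 ship[1->2]=3 ship[0->1]=2 prod=2 -> inv=[2 5 4 4]
Step 3: demand=5,sold=4 ship[2->3]=3 ship[1->2]=3 ship[0->1]=2 prod=2 -> inv=[2 4 4 3]
Step 4: demand=5,sold=3 ship[2->3]=3 ship[1->2]=3 ship[0->1]=2 prod=2 -> inv=[2 3 4 3]
Step 5: demand=5,sold=3 ship[2->3]=3 ship[1->2]=3 ship[0->1]=2 prod=2 -> inv=[2 2 4 3]
Step 6: demand=5,sold=3 ship[2->3]=3 ship[1->2]=2 ship[0->1]=2 prod=2 -> inv=[2 2 3 3]
Step 7: demand=5,sold=3 ship[2->3]=3 ship[1->2]=2 ship[0->1]=2 prod=2 -> inv=[2 2 2 3]

2 2 2 3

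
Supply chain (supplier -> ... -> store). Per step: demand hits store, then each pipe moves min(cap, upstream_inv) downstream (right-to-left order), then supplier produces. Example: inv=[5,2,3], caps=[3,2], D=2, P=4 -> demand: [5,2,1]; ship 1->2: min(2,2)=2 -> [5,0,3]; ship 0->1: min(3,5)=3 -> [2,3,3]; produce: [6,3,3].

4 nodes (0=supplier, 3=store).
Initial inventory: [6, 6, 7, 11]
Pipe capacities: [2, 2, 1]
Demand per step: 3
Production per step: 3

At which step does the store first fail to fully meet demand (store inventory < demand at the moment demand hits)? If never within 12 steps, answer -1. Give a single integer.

Step 1: demand=3,sold=3 ship[2->3]=1 ship[1->2]=2 ship[0->1]=2 prod=3 -> [7 6 8 9]
Step 2: demand=3,sold=3 ship[2->3]=1 ship[1->2]=2 ship[0->1]=2 prod=3 -> [8 6 9 7]
Step 3: demand=3,sold=3 ship[2->3]=1 ship[1->2]=2 ship[0->1]=2 prod=3 -> [9 6 10 5]
Step 4: demand=3,sold=3 ship[2->3]=1 ship[1->2]=2 ship[0->1]=2 prod=3 -> [10 6 11 3]
Step 5: demand=3,sold=3 ship[2->3]=1 ship[1->2]=2 ship[0->1]=2 prod=3 -> [11 6 12 1]
Step 6: demand=3,sold=1 ship[2->3]=1 ship[1->2]=2 ship[0->1]=2 prod=3 -> [12 6 13 1]
Step 7: demand=3,sold=1 ship[2->3]=1 ship[1->2]=2 ship[0->1]=2 prod=3 -> [13 6 14 1]
Step 8: demand=3,sold=1 ship[2->3]=1 ship[1->2]=2 ship[0->1]=2 prod=3 -> [14 6 15 1]
Step 9: demand=3,sold=1 ship[2->3]=1 ship[1->2]=2 ship[0->1]=2 prod=3 -> [15 6 16 1]
Step 10: demand=3,sold=1 ship[2->3]=1 ship[1->2]=2 ship[0->1]=2 prod=3 -> [16 6 17 1]
Step 11: demand=3,sold=1 ship[2->3]=1 ship[1->2]=2 ship[0->1]=2 prod=3 -> [17 6 18 1]
Step 12: demand=3,sold=1 ship[2->3]=1 ship[1->2]=2 ship[0->1]=2 prod=3 -> [18 6 19 1]
First stockout at step 6

6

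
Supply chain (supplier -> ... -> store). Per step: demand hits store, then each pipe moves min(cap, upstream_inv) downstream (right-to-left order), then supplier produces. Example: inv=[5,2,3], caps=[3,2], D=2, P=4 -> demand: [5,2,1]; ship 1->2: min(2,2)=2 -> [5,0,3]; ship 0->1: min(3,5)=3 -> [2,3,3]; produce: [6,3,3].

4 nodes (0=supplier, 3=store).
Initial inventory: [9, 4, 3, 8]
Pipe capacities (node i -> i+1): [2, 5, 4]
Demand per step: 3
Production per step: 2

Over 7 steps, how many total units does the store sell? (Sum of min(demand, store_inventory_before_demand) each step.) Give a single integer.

Step 1: sold=3 (running total=3) -> [9 2 4 8]
Step 2: sold=3 (running total=6) -> [9 2 2 9]
Step 3: sold=3 (running total=9) -> [9 2 2 8]
Step 4: sold=3 (running total=12) -> [9 2 2 7]
Step 5: sold=3 (running total=15) -> [9 2 2 6]
Step 6: sold=3 (running total=18) -> [9 2 2 5]
Step 7: sold=3 (running total=21) -> [9 2 2 4]

Answer: 21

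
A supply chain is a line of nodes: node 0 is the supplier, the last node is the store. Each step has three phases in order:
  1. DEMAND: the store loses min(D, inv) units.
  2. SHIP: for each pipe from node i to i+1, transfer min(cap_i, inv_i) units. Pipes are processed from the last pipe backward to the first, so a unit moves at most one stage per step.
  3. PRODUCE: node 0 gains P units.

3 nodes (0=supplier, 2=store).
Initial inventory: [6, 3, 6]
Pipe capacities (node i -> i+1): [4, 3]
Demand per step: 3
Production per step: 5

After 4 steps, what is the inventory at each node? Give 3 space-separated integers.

Step 1: demand=3,sold=3 ship[1->2]=3 ship[0->1]=4 prod=5 -> inv=[7 4 6]
Step 2: demand=3,sold=3 ship[1->2]=3 ship[0->1]=4 prod=5 -> inv=[8 5 6]
Step 3: demand=3,sold=3 ship[1->2]=3 ship[0->1]=4 prod=5 -> inv=[9 6 6]
Step 4: demand=3,sold=3 ship[1->2]=3 ship[0->1]=4 prod=5 -> inv=[10 7 6]

10 7 6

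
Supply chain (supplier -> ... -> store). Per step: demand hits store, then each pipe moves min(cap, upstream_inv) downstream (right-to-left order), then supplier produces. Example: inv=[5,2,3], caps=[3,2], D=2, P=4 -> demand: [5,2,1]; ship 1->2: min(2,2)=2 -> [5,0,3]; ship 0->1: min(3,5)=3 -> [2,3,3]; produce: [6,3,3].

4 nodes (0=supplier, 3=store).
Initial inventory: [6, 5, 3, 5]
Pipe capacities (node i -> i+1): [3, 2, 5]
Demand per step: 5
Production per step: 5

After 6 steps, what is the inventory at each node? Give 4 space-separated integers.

Step 1: demand=5,sold=5 ship[2->3]=3 ship[1->2]=2 ship[0->1]=3 prod=5 -> inv=[8 6 2 3]
Step 2: demand=5,sold=3 ship[2->3]=2 ship[1->2]=2 ship[0->1]=3 prod=5 -> inv=[10 7 2 2]
Step 3: demand=5,sold=2 ship[2->3]=2 ship[1->2]=2 ship[0->1]=3 prod=5 -> inv=[12 8 2 2]
Step 4: demand=5,sold=2 ship[2->3]=2 ship[1->2]=2 ship[0->1]=3 prod=5 -> inv=[14 9 2 2]
Step 5: demand=5,sold=2 ship[2->3]=2 ship[1->2]=2 ship[0->1]=3 prod=5 -> inv=[16 10 2 2]
Step 6: demand=5,sold=2 ship[2->3]=2 ship[1->2]=2 ship[0->1]=3 prod=5 -> inv=[18 11 2 2]

18 11 2 2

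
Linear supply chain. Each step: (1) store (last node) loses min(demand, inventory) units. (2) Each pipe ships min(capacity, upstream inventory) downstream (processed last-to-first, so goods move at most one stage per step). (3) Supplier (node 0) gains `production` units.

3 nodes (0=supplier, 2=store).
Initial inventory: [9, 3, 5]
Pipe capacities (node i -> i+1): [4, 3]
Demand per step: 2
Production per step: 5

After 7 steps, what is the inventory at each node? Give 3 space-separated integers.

Step 1: demand=2,sold=2 ship[1->2]=3 ship[0->1]=4 prod=5 -> inv=[10 4 6]
Step 2: demand=2,sold=2 ship[1->2]=3 ship[0->1]=4 prod=5 -> inv=[11 5 7]
Step 3: demand=2,sold=2 ship[1->2]=3 ship[0->1]=4 prod=5 -> inv=[12 6 8]
Step 4: demand=2,sold=2 ship[1->2]=3 ship[0->1]=4 prod=5 -> inv=[13 7 9]
Step 5: demand=2,sold=2 ship[1->2]=3 ship[0->1]=4 prod=5 -> inv=[14 8 10]
Step 6: demand=2,sold=2 ship[1->2]=3 ship[0->1]=4 prod=5 -> inv=[15 9 11]
Step 7: demand=2,sold=2 ship[1->2]=3 ship[0->1]=4 prod=5 -> inv=[16 10 12]

16 10 12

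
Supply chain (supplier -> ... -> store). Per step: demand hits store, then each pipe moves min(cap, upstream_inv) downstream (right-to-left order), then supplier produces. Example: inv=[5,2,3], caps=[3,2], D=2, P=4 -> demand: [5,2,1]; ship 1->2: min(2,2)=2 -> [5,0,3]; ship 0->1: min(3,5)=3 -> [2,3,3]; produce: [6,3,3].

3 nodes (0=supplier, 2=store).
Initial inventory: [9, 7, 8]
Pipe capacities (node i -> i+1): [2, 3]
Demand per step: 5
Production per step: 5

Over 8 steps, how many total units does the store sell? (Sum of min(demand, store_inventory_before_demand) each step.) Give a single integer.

Answer: 27

Derivation:
Step 1: sold=5 (running total=5) -> [12 6 6]
Step 2: sold=5 (running total=10) -> [15 5 4]
Step 3: sold=4 (running total=14) -> [18 4 3]
Step 4: sold=3 (running total=17) -> [21 3 3]
Step 5: sold=3 (running total=20) -> [24 2 3]
Step 6: sold=3 (running total=23) -> [27 2 2]
Step 7: sold=2 (running total=25) -> [30 2 2]
Step 8: sold=2 (running total=27) -> [33 2 2]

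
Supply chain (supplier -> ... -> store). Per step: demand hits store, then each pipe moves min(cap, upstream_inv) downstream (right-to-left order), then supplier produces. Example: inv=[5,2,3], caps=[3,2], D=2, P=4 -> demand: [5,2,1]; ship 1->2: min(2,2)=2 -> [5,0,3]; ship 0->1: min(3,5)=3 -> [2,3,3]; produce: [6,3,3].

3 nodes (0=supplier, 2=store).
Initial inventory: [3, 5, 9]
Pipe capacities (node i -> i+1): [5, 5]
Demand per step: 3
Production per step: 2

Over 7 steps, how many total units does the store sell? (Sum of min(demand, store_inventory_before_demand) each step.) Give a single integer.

Step 1: sold=3 (running total=3) -> [2 3 11]
Step 2: sold=3 (running total=6) -> [2 2 11]
Step 3: sold=3 (running total=9) -> [2 2 10]
Step 4: sold=3 (running total=12) -> [2 2 9]
Step 5: sold=3 (running total=15) -> [2 2 8]
Step 6: sold=3 (running total=18) -> [2 2 7]
Step 7: sold=3 (running total=21) -> [2 2 6]

Answer: 21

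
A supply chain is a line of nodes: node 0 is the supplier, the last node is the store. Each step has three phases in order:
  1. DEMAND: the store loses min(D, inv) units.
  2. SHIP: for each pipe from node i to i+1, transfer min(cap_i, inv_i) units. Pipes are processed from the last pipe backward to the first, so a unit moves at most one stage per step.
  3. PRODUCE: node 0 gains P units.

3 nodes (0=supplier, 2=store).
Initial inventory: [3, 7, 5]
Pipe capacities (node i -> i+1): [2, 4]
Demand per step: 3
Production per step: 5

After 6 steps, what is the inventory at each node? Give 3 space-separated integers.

Step 1: demand=3,sold=3 ship[1->2]=4 ship[0->1]=2 prod=5 -> inv=[6 5 6]
Step 2: demand=3,sold=3 ship[1->2]=4 ship[0->1]=2 prod=5 -> inv=[9 3 7]
Step 3: demand=3,sold=3 ship[1->2]=3 ship[0->1]=2 prod=5 -> inv=[12 2 7]
Step 4: demand=3,sold=3 ship[1->2]=2 ship[0->1]=2 prod=5 -> inv=[15 2 6]
Step 5: demand=3,sold=3 ship[1->2]=2 ship[0->1]=2 prod=5 -> inv=[18 2 5]
Step 6: demand=3,sold=3 ship[1->2]=2 ship[0->1]=2 prod=5 -> inv=[21 2 4]

21 2 4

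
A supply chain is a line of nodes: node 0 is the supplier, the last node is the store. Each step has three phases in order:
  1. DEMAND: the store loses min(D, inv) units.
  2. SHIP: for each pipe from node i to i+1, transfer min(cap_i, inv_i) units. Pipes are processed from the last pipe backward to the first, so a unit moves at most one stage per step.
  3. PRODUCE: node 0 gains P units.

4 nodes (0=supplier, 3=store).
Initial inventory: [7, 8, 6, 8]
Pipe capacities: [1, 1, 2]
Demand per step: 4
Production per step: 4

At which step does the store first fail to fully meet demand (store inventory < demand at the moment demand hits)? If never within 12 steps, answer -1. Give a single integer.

Step 1: demand=4,sold=4 ship[2->3]=2 ship[1->2]=1 ship[0->1]=1 prod=4 -> [10 8 5 6]
Step 2: demand=4,sold=4 ship[2->3]=2 ship[1->2]=1 ship[0->1]=1 prod=4 -> [13 8 4 4]
Step 3: demand=4,sold=4 ship[2->3]=2 ship[1->2]=1 ship[0->1]=1 prod=4 -> [16 8 3 2]
Step 4: demand=4,sold=2 ship[2->3]=2 ship[1->2]=1 ship[0->1]=1 prod=4 -> [19 8 2 2]
Step 5: demand=4,sold=2 ship[2->3]=2 ship[1->2]=1 ship[0->1]=1 prod=4 -> [22 8 1 2]
Step 6: demand=4,sold=2 ship[2->3]=1 ship[1->2]=1 ship[0->1]=1 prod=4 -> [25 8 1 1]
Step 7: demand=4,sold=1 ship[2->3]=1 ship[1->2]=1 ship[0->1]=1 prod=4 -> [28 8 1 1]
Step 8: demand=4,sold=1 ship[2->3]=1 ship[1->2]=1 ship[0->1]=1 prod=4 -> [31 8 1 1]
Step 9: demand=4,sold=1 ship[2->3]=1 ship[1->2]=1 ship[0->1]=1 prod=4 -> [34 8 1 1]
Step 10: demand=4,sold=1 ship[2->3]=1 ship[1->2]=1 ship[0->1]=1 prod=4 -> [37 8 1 1]
Step 11: demand=4,sold=1 ship[2->3]=1 ship[1->2]=1 ship[0->1]=1 prod=4 -> [40 8 1 1]
Step 12: demand=4,sold=1 ship[2->3]=1 ship[1->2]=1 ship[0->1]=1 prod=4 -> [43 8 1 1]
First stockout at step 4

4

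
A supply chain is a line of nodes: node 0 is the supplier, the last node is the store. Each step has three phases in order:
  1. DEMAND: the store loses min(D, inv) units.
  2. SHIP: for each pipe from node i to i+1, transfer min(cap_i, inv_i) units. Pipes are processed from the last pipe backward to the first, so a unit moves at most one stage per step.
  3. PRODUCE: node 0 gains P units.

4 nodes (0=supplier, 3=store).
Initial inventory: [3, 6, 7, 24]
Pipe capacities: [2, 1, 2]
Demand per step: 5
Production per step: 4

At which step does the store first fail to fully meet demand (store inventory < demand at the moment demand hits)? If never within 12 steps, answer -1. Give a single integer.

Step 1: demand=5,sold=5 ship[2->3]=2 ship[1->2]=1 ship[0->1]=2 prod=4 -> [5 7 6 21]
Step 2: demand=5,sold=5 ship[2->3]=2 ship[1->2]=1 ship[0->1]=2 prod=4 -> [7 8 5 18]
Step 3: demand=5,sold=5 ship[2->3]=2 ship[1->2]=1 ship[0->1]=2 prod=4 -> [9 9 4 15]
Step 4: demand=5,sold=5 ship[2->3]=2 ship[1->2]=1 ship[0->1]=2 prod=4 -> [11 10 3 12]
Step 5: demand=5,sold=5 ship[2->3]=2 ship[1->2]=1 ship[0->1]=2 prod=4 -> [13 11 2 9]
Step 6: demand=5,sold=5 ship[2->3]=2 ship[1->2]=1 ship[0->1]=2 prod=4 -> [15 12 1 6]
Step 7: demand=5,sold=5 ship[2->3]=1 ship[1->2]=1 ship[0->1]=2 prod=4 -> [17 13 1 2]
Step 8: demand=5,sold=2 ship[2->3]=1 ship[1->2]=1 ship[0->1]=2 prod=4 -> [19 14 1 1]
Step 9: demand=5,sold=1 ship[2->3]=1 ship[1->2]=1 ship[0->1]=2 prod=4 -> [21 15 1 1]
Step 10: demand=5,sold=1 ship[2->3]=1 ship[1->2]=1 ship[0->1]=2 prod=4 -> [23 16 1 1]
Step 11: demand=5,sold=1 ship[2->3]=1 ship[1->2]=1 ship[0->1]=2 prod=4 -> [25 17 1 1]
Step 12: demand=5,sold=1 ship[2->3]=1 ship[1->2]=1 ship[0->1]=2 prod=4 -> [27 18 1 1]
First stockout at step 8

8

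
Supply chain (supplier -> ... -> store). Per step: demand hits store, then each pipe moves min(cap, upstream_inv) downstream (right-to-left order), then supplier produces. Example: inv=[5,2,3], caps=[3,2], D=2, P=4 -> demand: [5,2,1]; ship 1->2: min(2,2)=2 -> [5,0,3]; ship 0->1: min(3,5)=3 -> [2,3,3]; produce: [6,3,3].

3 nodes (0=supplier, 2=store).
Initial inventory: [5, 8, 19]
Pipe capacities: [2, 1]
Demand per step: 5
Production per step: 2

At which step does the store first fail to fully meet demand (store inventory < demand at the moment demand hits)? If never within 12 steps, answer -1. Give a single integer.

Step 1: demand=5,sold=5 ship[1->2]=1 ship[0->1]=2 prod=2 -> [5 9 15]
Step 2: demand=5,sold=5 ship[1->2]=1 ship[0->1]=2 prod=2 -> [5 10 11]
Step 3: demand=5,sold=5 ship[1->2]=1 ship[0->1]=2 prod=2 -> [5 11 7]
Step 4: demand=5,sold=5 ship[1->2]=1 ship[0->1]=2 prod=2 -> [5 12 3]
Step 5: demand=5,sold=3 ship[1->2]=1 ship[0->1]=2 prod=2 -> [5 13 1]
Step 6: demand=5,sold=1 ship[1->2]=1 ship[0->1]=2 prod=2 -> [5 14 1]
Step 7: demand=5,sold=1 ship[1->2]=1 ship[0->1]=2 prod=2 -> [5 15 1]
Step 8: demand=5,sold=1 ship[1->2]=1 ship[0->1]=2 prod=2 -> [5 16 1]
Step 9: demand=5,sold=1 ship[1->2]=1 ship[0->1]=2 prod=2 -> [5 17 1]
Step 10: demand=5,sold=1 ship[1->2]=1 ship[0->1]=2 prod=2 -> [5 18 1]
Step 11: demand=5,sold=1 ship[1->2]=1 ship[0->1]=2 prod=2 -> [5 19 1]
Step 12: demand=5,sold=1 ship[1->2]=1 ship[0->1]=2 prod=2 -> [5 20 1]
First stockout at step 5

5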